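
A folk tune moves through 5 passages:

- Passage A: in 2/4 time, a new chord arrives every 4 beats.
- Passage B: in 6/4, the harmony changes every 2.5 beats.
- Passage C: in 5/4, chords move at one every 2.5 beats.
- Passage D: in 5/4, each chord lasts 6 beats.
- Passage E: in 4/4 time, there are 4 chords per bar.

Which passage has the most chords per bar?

A: each chord is 4 beats in 2/4, so 0.5 per bar.
B: each chord is 2.5 beats in 6/4, so 2.4 per bar.
C: each chord is 2.5 beats in 5/4, so 2 per bar.
D: each chord is 6 beats in 5/4, so 5/6 per bar.
E: each chord is 1 beat in 4/4, so 4 per bar.
Fastest is E at 4 chords/bar.

Passage E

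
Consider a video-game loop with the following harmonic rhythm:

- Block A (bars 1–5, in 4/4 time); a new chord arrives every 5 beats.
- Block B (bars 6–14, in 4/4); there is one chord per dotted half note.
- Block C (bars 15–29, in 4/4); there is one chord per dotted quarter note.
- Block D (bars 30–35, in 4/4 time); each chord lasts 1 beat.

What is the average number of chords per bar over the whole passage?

16/7 chords per bar

A: 5 × 4 = 20 beats ÷ 5 = 4 chords.
B: 9 × 4 = 36 beats ÷ 3 = 12 chords.
C: 15 × 4 = 60 beats ÷ 1.5 = 40 chords.
D: 6 × 4 = 24 beats ÷ 1 = 24 chords.
Overall: 80 chords over 35 bars → 80/35 = 16/7 chords per bar.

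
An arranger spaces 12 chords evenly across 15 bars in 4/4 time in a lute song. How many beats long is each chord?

15 bars × 4 beats/bar = 60 beats total.
60 beats ÷ 12 chords = 5 beats per chord.

5 beats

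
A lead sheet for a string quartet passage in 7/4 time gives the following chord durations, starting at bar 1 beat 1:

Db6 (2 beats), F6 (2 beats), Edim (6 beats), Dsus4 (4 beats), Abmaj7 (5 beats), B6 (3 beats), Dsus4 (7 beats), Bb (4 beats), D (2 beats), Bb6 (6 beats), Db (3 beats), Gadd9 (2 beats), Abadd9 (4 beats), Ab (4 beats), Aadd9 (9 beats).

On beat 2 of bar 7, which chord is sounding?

Beat 2 of bar 7 is beat (7−1)×7 + 2 = 44 overall.
Running totals: Db6 ends at 2, F6 ends at 4, Edim ends at 10, Dsus4 ends at 14, Abmaj7 ends at 19, B6 ends at 22, Dsus4 ends at 29, Bb ends at 33, D ends at 35, Bb6 ends at 41, Db ends at 44.
Beat 44 falls within Db.

Db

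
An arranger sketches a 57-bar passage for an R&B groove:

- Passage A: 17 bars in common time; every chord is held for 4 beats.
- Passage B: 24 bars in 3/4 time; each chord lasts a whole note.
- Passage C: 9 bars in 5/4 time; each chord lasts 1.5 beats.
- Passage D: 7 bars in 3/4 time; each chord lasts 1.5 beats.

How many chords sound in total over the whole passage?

79 chords

A: 17·4 = 68 beats, 68/4 = 17 chords.
B: 24·3 = 72 beats, 72/4 = 18 chords.
C: 9·5 = 45 beats, 45/1.5 = 30 chords.
D: 7·3 = 21 beats, 21/1.5 = 14 chords.
Total: 17 + 18 + 30 + 14 = 79.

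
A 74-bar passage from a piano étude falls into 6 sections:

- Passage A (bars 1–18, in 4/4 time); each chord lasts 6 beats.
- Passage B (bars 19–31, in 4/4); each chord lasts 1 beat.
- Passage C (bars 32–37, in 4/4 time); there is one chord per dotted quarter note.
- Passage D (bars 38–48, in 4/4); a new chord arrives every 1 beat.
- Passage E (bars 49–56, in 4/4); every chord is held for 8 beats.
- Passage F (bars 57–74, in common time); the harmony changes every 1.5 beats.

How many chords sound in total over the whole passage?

A has 72 beats and chords last 6 each, so 12 chords.
B has 52 beats and chords last 1 each, so 52 chords.
C has 24 beats and chords last 1.5 each, so 16 chords.
D has 44 beats and chords last 1 each, so 44 chords.
E has 32 beats and chords last 8 each, so 4 chords.
F has 72 beats and chords last 1.5 each, so 48 chords.
Total: 12 + 52 + 16 + 44 + 4 + 48 = 176.

176 chords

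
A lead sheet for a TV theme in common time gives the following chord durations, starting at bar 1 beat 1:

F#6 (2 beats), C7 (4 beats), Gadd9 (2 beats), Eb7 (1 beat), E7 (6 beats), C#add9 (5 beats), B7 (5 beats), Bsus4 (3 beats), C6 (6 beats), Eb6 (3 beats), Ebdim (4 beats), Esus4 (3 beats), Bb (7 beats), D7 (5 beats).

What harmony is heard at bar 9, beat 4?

Beat 4 of bar 9 is beat (9−1)×4 + 4 = 36 overall.
Running totals: F#6 ends at 2, C7 ends at 6, Gadd9 ends at 8, Eb7 ends at 9, E7 ends at 15, C#add9 ends at 20, B7 ends at 25, Bsus4 ends at 28, C6 ends at 34, Eb6 ends at 37.
Beat 36 falls within Eb6.

Eb6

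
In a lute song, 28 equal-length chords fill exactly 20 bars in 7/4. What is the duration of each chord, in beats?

5 beats

20 bars × 7 beats/bar = 140 beats total.
140 beats ÷ 28 chords = 5 beats per chord.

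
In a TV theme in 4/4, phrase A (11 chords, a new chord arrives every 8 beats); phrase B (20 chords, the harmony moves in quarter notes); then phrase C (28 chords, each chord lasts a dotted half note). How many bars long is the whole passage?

A: 11 × 8 = 88 beats = 22 bars.
B: 20 × 1 = 20 beats = 5 bars.
C: 28 × 3 = 84 beats = 21 bars.
Total: 22 + 5 + 21 = 48 bars.

48 bars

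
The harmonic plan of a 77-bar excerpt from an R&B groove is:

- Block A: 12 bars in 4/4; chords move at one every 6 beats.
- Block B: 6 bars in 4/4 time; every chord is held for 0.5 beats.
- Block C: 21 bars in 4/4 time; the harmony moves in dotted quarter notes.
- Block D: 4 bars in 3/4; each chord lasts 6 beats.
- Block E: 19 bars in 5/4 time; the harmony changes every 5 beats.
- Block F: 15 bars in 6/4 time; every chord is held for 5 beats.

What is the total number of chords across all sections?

151 chords

A has 48 beats and chords last 6 each, so 8 chords.
B has 24 beats and chords last 0.5 each, so 48 chords.
C has 84 beats and chords last 1.5 each, so 56 chords.
D has 12 beats and chords last 6 each, so 2 chords.
E has 95 beats and chords last 5 each, so 19 chords.
F has 90 beats and chords last 5 each, so 18 chords.
Total: 8 + 48 + 56 + 2 + 19 + 18 = 151.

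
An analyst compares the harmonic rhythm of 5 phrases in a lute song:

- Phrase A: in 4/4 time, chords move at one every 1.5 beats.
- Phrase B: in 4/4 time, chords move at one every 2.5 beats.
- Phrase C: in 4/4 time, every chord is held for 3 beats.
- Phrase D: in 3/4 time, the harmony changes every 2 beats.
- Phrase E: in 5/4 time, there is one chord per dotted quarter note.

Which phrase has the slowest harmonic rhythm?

Phrase C

A: 4/1.5 = 8/3 chords/bar.
B: 4/2.5 = 1.6 chords/bar.
C: 4/3 = 4/3 chords/bar.
D: 3/2 = 1.5 chords/bar.
E: 5/1.5 = 10/3 chords/bar.
Slowest is C at 4/3 chords/bar.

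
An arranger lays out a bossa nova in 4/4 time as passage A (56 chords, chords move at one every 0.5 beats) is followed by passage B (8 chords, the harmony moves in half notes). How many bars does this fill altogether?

A: 56 × 0.5 = 28 beats = 7 bars.
B: 8 × 2 = 16 beats = 4 bars.
Total: 7 + 4 = 11 bars.

11 bars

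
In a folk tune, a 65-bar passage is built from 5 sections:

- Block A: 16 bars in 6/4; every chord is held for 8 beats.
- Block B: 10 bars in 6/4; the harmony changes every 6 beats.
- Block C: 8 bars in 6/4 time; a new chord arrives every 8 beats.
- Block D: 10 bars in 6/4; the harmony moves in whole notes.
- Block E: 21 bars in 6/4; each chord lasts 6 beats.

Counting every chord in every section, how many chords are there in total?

64 chords

A: 16·6 = 96 beats, 96/8 = 12 chords.
B: 10·6 = 60 beats, 60/6 = 10 chords.
C: 8·6 = 48 beats, 48/8 = 6 chords.
D: 10·6 = 60 beats, 60/4 = 15 chords.
E: 21·6 = 126 beats, 126/6 = 21 chords.
Total: 12 + 10 + 6 + 15 + 21 = 64.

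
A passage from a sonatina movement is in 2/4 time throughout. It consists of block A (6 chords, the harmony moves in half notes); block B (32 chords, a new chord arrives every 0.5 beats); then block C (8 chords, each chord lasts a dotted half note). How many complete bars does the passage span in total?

A: 6 × 2 = 12 beats = 6 bars.
B: 32 × 0.5 = 16 beats = 8 bars.
C: 8 × 3 = 24 beats = 12 bars.
Total: 6 + 8 + 12 = 26 bars.

26 bars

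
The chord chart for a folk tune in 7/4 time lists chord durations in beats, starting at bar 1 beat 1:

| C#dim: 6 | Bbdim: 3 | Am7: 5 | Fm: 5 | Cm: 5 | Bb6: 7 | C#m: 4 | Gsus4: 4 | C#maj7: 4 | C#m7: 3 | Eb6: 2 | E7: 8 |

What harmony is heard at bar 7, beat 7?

Beat 7 of bar 7 is beat (7−1)×7 + 7 = 49 overall.
Running totals: C#dim ends at 6, Bbdim ends at 9, Am7 ends at 14, Fm ends at 19, Cm ends at 24, Bb6 ends at 31, C#m ends at 35, Gsus4 ends at 39, C#maj7 ends at 43, C#m7 ends at 46, Eb6 ends at 48, E7 ends at 56.
Beat 49 falls within E7.

E7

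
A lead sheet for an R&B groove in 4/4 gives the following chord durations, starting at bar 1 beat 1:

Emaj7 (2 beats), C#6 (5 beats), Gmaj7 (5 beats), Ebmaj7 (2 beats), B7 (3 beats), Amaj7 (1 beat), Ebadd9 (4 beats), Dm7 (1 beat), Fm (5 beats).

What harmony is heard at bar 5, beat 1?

B7

Beat 1 of bar 5 is beat (5−1)×4 + 1 = 17 overall.
Running totals: Emaj7 ends at 2, C#6 ends at 7, Gmaj7 ends at 12, Ebmaj7 ends at 14, B7 ends at 17.
Beat 17 falls within B7.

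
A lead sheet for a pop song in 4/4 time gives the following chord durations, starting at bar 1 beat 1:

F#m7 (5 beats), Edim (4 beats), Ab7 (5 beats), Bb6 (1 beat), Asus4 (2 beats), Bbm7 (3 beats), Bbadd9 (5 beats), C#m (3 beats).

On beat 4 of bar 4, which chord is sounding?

Asus4

Beat 4 of bar 4 is beat (4−1)×4 + 4 = 16 overall.
Running totals: F#m7 ends at 5, Edim ends at 9, Ab7 ends at 14, Bb6 ends at 15, Asus4 ends at 17.
Beat 16 falls within Asus4.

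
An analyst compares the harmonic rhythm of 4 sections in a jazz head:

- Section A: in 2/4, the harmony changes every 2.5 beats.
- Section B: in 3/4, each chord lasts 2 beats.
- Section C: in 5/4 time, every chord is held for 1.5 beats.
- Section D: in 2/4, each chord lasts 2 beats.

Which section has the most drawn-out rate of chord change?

Section A

A: 2/2.5 = 0.8 chords/bar.
B: 3/2 = 1.5 chords/bar.
C: 5/1.5 = 10/3 chords/bar.
D: 2/2 = 1 chord/bar.
Slowest is A at 0.8 chords/bar.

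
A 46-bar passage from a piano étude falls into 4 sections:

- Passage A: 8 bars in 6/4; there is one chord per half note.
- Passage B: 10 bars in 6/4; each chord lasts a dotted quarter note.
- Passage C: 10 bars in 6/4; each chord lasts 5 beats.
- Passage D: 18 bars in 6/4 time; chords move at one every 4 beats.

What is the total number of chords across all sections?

A: 8·6 = 48 beats, 48/2 = 24 chords.
B: 10·6 = 60 beats, 60/1.5 = 40 chords.
C: 10·6 = 60 beats, 60/5 = 12 chords.
D: 18·6 = 108 beats, 108/4 = 27 chords.
Total: 24 + 40 + 12 + 27 = 103.

103 chords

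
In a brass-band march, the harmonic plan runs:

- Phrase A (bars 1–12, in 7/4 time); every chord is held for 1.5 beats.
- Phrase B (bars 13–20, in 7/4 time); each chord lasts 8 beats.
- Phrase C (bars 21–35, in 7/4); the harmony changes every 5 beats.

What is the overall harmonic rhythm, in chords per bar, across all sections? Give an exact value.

A: 12 × 7 = 84 beats ÷ 1.5 = 56 chords.
B: 8 × 7 = 56 beats ÷ 8 = 7 chords.
C: 15 × 7 = 105 beats ÷ 5 = 21 chords.
Overall: 84 chords over 35 bars → 84/35 = 2.4 chords per bar.

2.4 chords per bar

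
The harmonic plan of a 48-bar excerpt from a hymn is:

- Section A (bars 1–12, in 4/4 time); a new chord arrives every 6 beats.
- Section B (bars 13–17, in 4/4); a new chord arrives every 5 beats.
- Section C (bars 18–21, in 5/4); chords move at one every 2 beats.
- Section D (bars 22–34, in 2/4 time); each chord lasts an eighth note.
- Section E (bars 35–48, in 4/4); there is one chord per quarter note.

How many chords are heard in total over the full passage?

130 chords

A: 12·4 = 48 beats, 48/6 = 8 chords.
B: 5·4 = 20 beats, 20/5 = 4 chords.
C: 4·5 = 20 beats, 20/2 = 10 chords.
D: 13·2 = 26 beats, 26/0.5 = 52 chords.
E: 14·4 = 56 beats, 56/1 = 56 chords.
Total: 8 + 4 + 10 + 52 + 56 = 130.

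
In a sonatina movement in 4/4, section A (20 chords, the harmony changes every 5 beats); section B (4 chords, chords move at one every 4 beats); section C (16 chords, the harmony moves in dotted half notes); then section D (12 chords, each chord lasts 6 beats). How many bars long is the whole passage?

A: 20 × 5 = 100 beats = 25 bars.
B: 4 × 4 = 16 beats = 4 bars.
C: 16 × 3 = 48 beats = 12 bars.
D: 12 × 6 = 72 beats = 18 bars.
Total: 25 + 4 + 12 + 18 = 59 bars.

59 bars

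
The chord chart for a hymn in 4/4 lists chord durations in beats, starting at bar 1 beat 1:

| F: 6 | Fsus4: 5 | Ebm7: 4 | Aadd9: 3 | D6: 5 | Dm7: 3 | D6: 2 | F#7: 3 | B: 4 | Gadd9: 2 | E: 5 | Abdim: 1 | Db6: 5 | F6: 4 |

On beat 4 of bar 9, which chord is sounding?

Beat 4 of bar 9 is beat (9−1)×4 + 4 = 36 overall.
Running totals: F ends at 6, Fsus4 ends at 11, Ebm7 ends at 15, Aadd9 ends at 18, D6 ends at 23, Dm7 ends at 26, D6 ends at 28, F#7 ends at 31, B ends at 35, Gadd9 ends at 37.
Beat 36 falls within Gadd9.

Gadd9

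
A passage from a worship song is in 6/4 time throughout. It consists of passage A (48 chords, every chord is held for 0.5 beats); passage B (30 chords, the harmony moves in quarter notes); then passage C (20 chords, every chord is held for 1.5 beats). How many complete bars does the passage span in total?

14 bars

A: 48 × 0.5 = 24 beats = 4 bars.
B: 30 × 1 = 30 beats = 5 bars.
C: 20 × 1.5 = 30 beats = 5 bars.
Total: 4 + 5 + 5 = 14 bars.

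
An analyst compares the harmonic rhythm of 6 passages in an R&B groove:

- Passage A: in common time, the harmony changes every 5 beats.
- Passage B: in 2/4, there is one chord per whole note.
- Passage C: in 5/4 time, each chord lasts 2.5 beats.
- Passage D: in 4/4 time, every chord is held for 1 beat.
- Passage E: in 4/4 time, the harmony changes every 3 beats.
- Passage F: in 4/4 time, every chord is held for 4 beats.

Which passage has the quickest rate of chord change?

A: 4/5 = 0.8 chords/bar.
B: 2/4 = 0.5 chords/bar.
C: 5/2.5 = 2 chords/bar.
D: 4/1 = 4 chords/bar.
E: 4/3 = 4/3 chords/bar.
F: 4/4 = 1 chord/bar.
Fastest is D at 4 chords/bar.

Passage D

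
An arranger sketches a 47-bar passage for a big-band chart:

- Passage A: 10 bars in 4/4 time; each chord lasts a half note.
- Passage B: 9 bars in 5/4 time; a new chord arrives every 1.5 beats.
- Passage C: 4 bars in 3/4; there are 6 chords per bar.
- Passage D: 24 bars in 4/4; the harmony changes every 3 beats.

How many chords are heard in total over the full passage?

106 chords

A: 10·4 = 40 beats, 40/2 = 20 chords.
B: 9·5 = 45 beats, 45/1.5 = 30 chords.
C: 4·3 = 12 beats, 12/0.5 = 24 chords.
D: 24·4 = 96 beats, 96/3 = 32 chords.
Total: 20 + 30 + 24 + 32 = 106.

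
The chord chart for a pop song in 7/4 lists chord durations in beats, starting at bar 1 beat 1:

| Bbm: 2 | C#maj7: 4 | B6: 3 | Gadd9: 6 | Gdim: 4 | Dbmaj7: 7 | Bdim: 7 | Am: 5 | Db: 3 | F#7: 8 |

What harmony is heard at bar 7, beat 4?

Beat 4 of bar 7 is beat (7−1)×7 + 4 = 46 overall.
Running totals: Bbm ends at 2, C#maj7 ends at 6, B6 ends at 9, Gadd9 ends at 15, Gdim ends at 19, Dbmaj7 ends at 26, Bdim ends at 33, Am ends at 38, Db ends at 41, F#7 ends at 49.
Beat 46 falls within F#7.

F#7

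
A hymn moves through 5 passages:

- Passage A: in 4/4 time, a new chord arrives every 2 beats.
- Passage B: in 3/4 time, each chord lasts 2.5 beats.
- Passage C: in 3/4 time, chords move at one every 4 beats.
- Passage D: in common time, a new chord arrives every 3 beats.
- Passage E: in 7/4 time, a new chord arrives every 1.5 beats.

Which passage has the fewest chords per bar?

A: 4 beats/bar ÷ 2 beats/chord = 2 chords/bar.
B: 3 beats/bar ÷ 2.5 beats/chord = 1.2 chords/bar.
C: 3 beats/bar ÷ 4 beats/chord = 0.75 chords/bar.
D: 4 beats/bar ÷ 3 beats/chord = 4/3 chords/bar.
E: 7 beats/bar ÷ 1.5 beats/chord = 14/3 chords/bar.
Slowest is C at 0.75 chords/bar.

Passage C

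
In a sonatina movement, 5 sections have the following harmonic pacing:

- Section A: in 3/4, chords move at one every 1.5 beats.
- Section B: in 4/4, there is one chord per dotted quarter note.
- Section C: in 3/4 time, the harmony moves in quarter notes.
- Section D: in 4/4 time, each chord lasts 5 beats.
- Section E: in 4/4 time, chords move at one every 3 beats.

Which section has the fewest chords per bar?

A: each chord is 1.5 beats in 3/4, so 2 per bar.
B: each chord is 1.5 beats in 4/4, so 8/3 per bar.
C: each chord is 1 beat in 3/4, so 3 per bar.
D: each chord is 5 beats in 4/4, so 0.8 per bar.
E: each chord is 3 beats in 4/4, so 4/3 per bar.
Slowest is D at 0.8 chords/bar.

Section D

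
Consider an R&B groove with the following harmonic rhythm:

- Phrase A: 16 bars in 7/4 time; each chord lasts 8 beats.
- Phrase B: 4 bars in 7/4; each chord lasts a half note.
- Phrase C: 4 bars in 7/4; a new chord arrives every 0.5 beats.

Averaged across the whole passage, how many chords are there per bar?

3.5 chords per bar

A: 16 × 7 = 112 beats ÷ 8 = 14 chords.
B: 4 × 7 = 28 beats ÷ 2 = 14 chords.
C: 4 × 7 = 28 beats ÷ 0.5 = 56 chords.
Overall: 84 chords over 24 bars → 84/24 = 3.5 chords per bar.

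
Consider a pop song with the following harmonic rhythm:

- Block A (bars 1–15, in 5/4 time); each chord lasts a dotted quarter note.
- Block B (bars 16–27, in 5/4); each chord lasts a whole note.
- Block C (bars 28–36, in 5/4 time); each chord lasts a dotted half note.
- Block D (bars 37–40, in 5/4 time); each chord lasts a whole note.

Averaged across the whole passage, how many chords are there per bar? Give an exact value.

2.125 chords per bar

A: 15 × 5 = 75 beats ÷ 1.5 = 50 chords.
B: 12 × 5 = 60 beats ÷ 4 = 15 chords.
C: 9 × 5 = 45 beats ÷ 3 = 15 chords.
D: 4 × 5 = 20 beats ÷ 4 = 5 chords.
Overall: 85 chords over 40 bars → 85/40 = 2.125 chords per bar.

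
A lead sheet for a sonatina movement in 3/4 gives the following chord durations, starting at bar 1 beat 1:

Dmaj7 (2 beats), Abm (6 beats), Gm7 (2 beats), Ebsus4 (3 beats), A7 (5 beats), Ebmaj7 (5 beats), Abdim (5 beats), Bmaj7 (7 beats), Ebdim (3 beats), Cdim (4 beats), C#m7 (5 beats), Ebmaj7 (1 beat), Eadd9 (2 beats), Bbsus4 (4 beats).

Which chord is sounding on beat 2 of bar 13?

Beat 2 of bar 13 is beat (13−1)×3 + 2 = 38 overall.
Running totals: Dmaj7 ends at 2, Abm ends at 8, Gm7 ends at 10, Ebsus4 ends at 13, A7 ends at 18, Ebmaj7 ends at 23, Abdim ends at 28, Bmaj7 ends at 35, Ebdim ends at 38.
Beat 38 falls within Ebdim.

Ebdim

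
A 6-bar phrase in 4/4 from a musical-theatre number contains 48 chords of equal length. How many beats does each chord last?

0.5 beats

6 bars × 4 beats/bar = 24 beats total.
24 beats ÷ 48 chords = 0.5 beats per chord.
(That is an eighth note.)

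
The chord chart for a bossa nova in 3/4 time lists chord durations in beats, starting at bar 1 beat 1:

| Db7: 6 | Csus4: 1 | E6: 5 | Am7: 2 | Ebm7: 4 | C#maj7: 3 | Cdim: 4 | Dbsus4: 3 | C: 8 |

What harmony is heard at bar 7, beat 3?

Beat 3 of bar 7 is beat (7−1)×3 + 3 = 21 overall.
Running totals: Db7 ends at 6, Csus4 ends at 7, E6 ends at 12, Am7 ends at 14, Ebm7 ends at 18, C#maj7 ends at 21.
Beat 21 falls within C#maj7.

C#maj7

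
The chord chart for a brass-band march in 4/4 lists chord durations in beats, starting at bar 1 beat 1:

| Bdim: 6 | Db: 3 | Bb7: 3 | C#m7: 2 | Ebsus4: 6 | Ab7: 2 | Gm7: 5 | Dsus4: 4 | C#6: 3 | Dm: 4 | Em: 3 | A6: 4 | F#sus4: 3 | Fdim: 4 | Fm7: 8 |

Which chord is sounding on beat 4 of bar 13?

Beat 4 of bar 13 is beat (13−1)×4 + 4 = 52 overall.
Running totals: Bdim ends at 6, Db ends at 9, Bb7 ends at 12, C#m7 ends at 14, Ebsus4 ends at 20, Ab7 ends at 22, Gm7 ends at 27, Dsus4 ends at 31, C#6 ends at 34, Dm ends at 38, Em ends at 41, A6 ends at 45, F#sus4 ends at 48, Fdim ends at 52.
Beat 52 falls within Fdim.

Fdim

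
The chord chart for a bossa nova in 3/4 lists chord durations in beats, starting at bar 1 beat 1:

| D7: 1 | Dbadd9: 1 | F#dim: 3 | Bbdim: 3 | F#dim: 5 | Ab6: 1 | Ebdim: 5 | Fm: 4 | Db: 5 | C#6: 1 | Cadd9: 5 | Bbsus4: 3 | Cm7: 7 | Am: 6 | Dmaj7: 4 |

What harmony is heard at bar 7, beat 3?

Fm

Beat 3 of bar 7 is beat (7−1)×3 + 3 = 21 overall.
Running totals: D7 ends at 1, Dbadd9 ends at 2, F#dim ends at 5, Bbdim ends at 8, F#dim ends at 13, Ab6 ends at 14, Ebdim ends at 19, Fm ends at 23.
Beat 21 falls within Fm.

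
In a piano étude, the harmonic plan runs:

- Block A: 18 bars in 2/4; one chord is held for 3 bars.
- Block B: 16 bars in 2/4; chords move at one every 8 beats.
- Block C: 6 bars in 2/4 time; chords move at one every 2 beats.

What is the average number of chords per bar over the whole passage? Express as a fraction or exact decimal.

A: 18 bars of 2 beats is 36 beats; at 6 beats each that's 6 chords.
B: 16 bars of 2 beats is 32 beats; at 8 beats each that's 4 chords.
C: 6 bars of 2 beats is 12 beats; at 2 beats each that's 6 chords.
Overall: 16 chords over 40 bars → 16/40 = 0.4 chords per bar.

0.4 chords per bar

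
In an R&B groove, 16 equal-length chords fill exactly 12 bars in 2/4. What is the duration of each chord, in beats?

12 bars × 2 beats/bar = 24 beats total.
24 beats ÷ 16 chords = 1.5 beats per chord.
(That is a dotted quarter note.)

1.5 beats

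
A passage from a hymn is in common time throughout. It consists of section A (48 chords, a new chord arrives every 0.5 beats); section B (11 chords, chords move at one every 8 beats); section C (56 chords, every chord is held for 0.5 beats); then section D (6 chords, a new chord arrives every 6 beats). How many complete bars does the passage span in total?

44 bars

A: 48 × 0.5 = 24 beats = 6 bars.
B: 11 × 8 = 88 beats = 22 bars.
C: 56 × 0.5 = 28 beats = 7 bars.
D: 6 × 6 = 36 beats = 9 bars.
Total: 6 + 22 + 7 + 9 = 44 bars.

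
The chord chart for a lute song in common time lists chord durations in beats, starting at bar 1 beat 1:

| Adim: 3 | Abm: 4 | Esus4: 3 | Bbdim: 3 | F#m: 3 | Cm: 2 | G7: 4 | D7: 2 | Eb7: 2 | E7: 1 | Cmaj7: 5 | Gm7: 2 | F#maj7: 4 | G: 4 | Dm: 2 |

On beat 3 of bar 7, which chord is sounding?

E7

Beat 3 of bar 7 is beat (7−1)×4 + 3 = 27 overall.
Running totals: Adim ends at 3, Abm ends at 7, Esus4 ends at 10, Bbdim ends at 13, F#m ends at 16, Cm ends at 18, G7 ends at 22, D7 ends at 24, Eb7 ends at 26, E7 ends at 27.
Beat 27 falls within E7.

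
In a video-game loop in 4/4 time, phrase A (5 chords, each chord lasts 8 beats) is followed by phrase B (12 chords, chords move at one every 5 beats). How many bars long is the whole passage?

A: 5 × 8 = 40 beats = 10 bars.
B: 12 × 5 = 60 beats = 15 bars.
Total: 10 + 15 = 25 bars.

25 bars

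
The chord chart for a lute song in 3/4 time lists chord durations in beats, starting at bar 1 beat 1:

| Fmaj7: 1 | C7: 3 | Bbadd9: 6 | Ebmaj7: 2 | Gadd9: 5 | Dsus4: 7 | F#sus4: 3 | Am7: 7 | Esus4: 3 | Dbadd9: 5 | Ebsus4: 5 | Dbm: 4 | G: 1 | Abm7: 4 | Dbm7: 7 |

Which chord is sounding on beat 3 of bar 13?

Beat 3 of bar 13 is beat (13−1)×3 + 3 = 39 overall.
Running totals: Fmaj7 ends at 1, C7 ends at 4, Bbadd9 ends at 10, Ebmaj7 ends at 12, Gadd9 ends at 17, Dsus4 ends at 24, F#sus4 ends at 27, Am7 ends at 34, Esus4 ends at 37, Dbadd9 ends at 42.
Beat 39 falls within Dbadd9.

Dbadd9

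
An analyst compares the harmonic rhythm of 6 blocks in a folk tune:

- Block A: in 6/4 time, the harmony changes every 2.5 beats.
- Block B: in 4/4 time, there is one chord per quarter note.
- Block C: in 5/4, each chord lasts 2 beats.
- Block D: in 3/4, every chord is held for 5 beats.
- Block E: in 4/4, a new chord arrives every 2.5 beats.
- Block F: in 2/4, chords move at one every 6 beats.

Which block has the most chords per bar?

A: 6 beats/bar ÷ 2.5 beats/chord = 2.4 chords/bar.
B: 4 beats/bar ÷ 1 beat/chord = 4 chords/bar.
C: 5 beats/bar ÷ 2 beats/chord = 2.5 chords/bar.
D: 3 beats/bar ÷ 5 beats/chord = 0.6 chords/bar.
E: 4 beats/bar ÷ 2.5 beats/chord = 1.6 chords/bar.
F: 2 beats/bar ÷ 6 beats/chord = 1/3 chords/bar.
Fastest is B at 4 chords/bar.

Block B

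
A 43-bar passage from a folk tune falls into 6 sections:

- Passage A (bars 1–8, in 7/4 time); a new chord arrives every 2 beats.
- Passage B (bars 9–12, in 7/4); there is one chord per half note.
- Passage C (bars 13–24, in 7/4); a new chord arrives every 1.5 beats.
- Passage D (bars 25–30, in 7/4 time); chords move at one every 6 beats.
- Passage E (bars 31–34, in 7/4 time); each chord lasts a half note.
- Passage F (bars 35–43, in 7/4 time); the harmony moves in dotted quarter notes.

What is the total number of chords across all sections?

A: 8 bars × 7 beats = 56 beats; 2 beats/chord → 28 chords.
B: 4 bars × 7 beats = 28 beats; 2 beats/chord → 14 chords.
C: 12 bars × 7 beats = 84 beats; 1.5 beats/chord → 56 chords.
D: 6 bars × 7 beats = 42 beats; 6 beats/chord → 7 chords.
E: 4 bars × 7 beats = 28 beats; 2 beats/chord → 14 chords.
F: 9 bars × 7 beats = 63 beats; 1.5 beats/chord → 42 chords.
Total: 28 + 14 + 56 + 7 + 14 + 42 = 161.

161 chords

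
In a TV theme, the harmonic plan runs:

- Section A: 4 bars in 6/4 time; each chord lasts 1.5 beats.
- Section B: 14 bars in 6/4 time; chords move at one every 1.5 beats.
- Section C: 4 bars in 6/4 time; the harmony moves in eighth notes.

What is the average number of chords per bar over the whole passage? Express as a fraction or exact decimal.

60/11 chords per bar

A: 4 × 6 = 24 beats ÷ 1.5 = 16 chords.
B: 14 × 6 = 84 beats ÷ 1.5 = 56 chords.
C: 4 × 6 = 24 beats ÷ 0.5 = 48 chords.
Overall: 120 chords over 22 bars → 120/22 = 60/11 chords per bar.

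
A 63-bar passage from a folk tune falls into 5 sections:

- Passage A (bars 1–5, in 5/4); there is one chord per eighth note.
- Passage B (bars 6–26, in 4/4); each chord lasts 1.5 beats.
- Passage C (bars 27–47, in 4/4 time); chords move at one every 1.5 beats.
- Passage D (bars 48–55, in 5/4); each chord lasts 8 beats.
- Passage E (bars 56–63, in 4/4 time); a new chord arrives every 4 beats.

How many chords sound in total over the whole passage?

175 chords

A: 5·5 = 25 beats, 25/0.5 = 50 chords.
B: 21·4 = 84 beats, 84/1.5 = 56 chords.
C: 21·4 = 84 beats, 84/1.5 = 56 chords.
D: 8·5 = 40 beats, 40/8 = 5 chords.
E: 8·4 = 32 beats, 32/4 = 8 chords.
Total: 50 + 56 + 56 + 5 + 8 = 175.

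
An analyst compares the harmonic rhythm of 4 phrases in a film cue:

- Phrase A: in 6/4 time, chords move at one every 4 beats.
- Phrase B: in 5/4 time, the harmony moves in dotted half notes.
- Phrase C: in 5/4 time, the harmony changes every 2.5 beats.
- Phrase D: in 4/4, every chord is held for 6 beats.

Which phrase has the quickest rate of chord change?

Phrase C

A: 6/4 = 1.5 chords/bar.
B: 5/3 = 5/3 chords/bar.
C: 5/2.5 = 2 chords/bar.
D: 4/6 = 2/3 chords/bar.
Fastest is C at 2 chords/bar.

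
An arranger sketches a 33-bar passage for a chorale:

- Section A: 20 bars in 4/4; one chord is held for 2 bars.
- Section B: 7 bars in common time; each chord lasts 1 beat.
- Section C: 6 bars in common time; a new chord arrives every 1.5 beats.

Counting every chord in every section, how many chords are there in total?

54 chords

A: 20·4 = 80 beats, 80/8 = 10 chords.
B: 7·4 = 28 beats, 28/1 = 28 chords.
C: 6·4 = 24 beats, 24/1.5 = 16 chords.
Total: 10 + 28 + 16 = 54.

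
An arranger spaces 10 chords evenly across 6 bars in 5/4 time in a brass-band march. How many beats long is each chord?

3 beats

6 bars × 5 beats/bar = 30 beats total.
30 beats ÷ 10 chords = 3 beats per chord.
(That is a dotted half note.)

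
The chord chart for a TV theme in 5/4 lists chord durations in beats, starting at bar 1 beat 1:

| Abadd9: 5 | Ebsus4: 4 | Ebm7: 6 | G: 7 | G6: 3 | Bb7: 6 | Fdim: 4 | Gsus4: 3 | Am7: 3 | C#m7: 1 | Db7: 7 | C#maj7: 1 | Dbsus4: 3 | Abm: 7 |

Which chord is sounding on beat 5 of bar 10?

Beat 5 of bar 10 is beat (10−1)×5 + 5 = 50 overall.
Running totals: Abadd9 ends at 5, Ebsus4 ends at 9, Ebm7 ends at 15, G ends at 22, G6 ends at 25, Bb7 ends at 31, Fdim ends at 35, Gsus4 ends at 38, Am7 ends at 41, C#m7 ends at 42, Db7 ends at 49, C#maj7 ends at 50.
Beat 50 falls within C#maj7.

C#maj7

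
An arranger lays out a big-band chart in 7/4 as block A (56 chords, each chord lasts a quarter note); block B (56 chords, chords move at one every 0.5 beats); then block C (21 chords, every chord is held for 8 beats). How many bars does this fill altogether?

36 bars

A: 56 × 1 = 56 beats = 8 bars.
B: 56 × 0.5 = 28 beats = 4 bars.
C: 21 × 8 = 168 beats = 24 bars.
Total: 8 + 4 + 24 = 36 bars.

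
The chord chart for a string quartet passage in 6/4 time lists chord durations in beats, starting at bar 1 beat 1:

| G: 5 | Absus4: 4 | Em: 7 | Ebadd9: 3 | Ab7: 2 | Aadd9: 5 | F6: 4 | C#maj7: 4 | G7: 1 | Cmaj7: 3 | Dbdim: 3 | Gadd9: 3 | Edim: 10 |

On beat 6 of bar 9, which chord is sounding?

Edim

Beat 6 of bar 9 is beat (9−1)×6 + 6 = 54 overall.
Running totals: G ends at 5, Absus4 ends at 9, Em ends at 16, Ebadd9 ends at 19, Ab7 ends at 21, Aadd9 ends at 26, F6 ends at 30, C#maj7 ends at 34, G7 ends at 35, Cmaj7 ends at 38, Dbdim ends at 41, Gadd9 ends at 44, Edim ends at 54.
Beat 54 falls within Edim.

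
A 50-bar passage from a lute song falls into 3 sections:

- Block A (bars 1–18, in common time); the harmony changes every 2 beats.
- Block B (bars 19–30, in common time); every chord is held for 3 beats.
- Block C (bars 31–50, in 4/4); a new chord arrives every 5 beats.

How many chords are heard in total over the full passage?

A: 18 bars × 4 beats = 72 beats; 2 beats/chord → 36 chords.
B: 12 bars × 4 beats = 48 beats; 3 beats/chord → 16 chords.
C: 20 bars × 4 beats = 80 beats; 5 beats/chord → 16 chords.
Total: 36 + 16 + 16 = 68.

68 chords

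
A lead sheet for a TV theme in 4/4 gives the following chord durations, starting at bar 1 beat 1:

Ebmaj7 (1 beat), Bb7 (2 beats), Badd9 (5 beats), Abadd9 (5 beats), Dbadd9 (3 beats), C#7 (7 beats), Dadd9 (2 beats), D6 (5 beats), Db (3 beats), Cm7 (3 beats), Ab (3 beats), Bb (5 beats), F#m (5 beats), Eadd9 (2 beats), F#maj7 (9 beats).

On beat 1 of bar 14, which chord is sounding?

Beat 1 of bar 14 is beat (14−1)×4 + 1 = 53 overall.
Running totals: Ebmaj7 ends at 1, Bb7 ends at 3, Badd9 ends at 8, Abadd9 ends at 13, Dbadd9 ends at 16, C#7 ends at 23, Dadd9 ends at 25, D6 ends at 30, Db ends at 33, Cm7 ends at 36, Ab ends at 39, Bb ends at 44, F#m ends at 49, Eadd9 ends at 51, F#maj7 ends at 60.
Beat 53 falls within F#maj7.

F#maj7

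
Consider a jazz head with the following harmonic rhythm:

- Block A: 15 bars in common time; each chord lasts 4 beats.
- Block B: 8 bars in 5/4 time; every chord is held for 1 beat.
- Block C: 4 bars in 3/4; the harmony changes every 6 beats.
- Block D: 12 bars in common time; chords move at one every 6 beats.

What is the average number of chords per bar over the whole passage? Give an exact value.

5/3 chords per bar

A: 15 bars of 4 beats is 60 beats; at 4 beats each that's 15 chords.
B: 8 bars of 5 beats is 40 beats; at 1 beat each that's 40 chords.
C: 4 bars of 3 beats is 12 beats; at 6 beats each that's 2 chords.
D: 12 bars of 4 beats is 48 beats; at 6 beats each that's 8 chords.
Overall: 65 chords over 39 bars → 65/39 = 5/3 chords per bar.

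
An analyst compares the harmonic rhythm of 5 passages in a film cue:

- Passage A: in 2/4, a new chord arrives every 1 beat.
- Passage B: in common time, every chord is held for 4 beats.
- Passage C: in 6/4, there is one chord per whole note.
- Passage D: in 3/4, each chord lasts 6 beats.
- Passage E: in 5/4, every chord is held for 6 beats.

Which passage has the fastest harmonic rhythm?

Passage A

A: each chord is 1 beat in 2/4, so 2 per bar.
B: each chord is 4 beats in 4/4, so 1 per bar.
C: each chord is 4 beats in 6/4, so 1.5 per bar.
D: each chord is 6 beats in 3/4, so 0.5 per bar.
E: each chord is 6 beats in 5/4, so 5/6 per bar.
Fastest is A at 2 chords/bar.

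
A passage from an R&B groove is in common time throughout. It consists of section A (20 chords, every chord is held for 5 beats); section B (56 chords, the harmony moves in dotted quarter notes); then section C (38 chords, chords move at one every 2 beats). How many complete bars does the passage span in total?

A: 20 × 5 = 100 beats = 25 bars.
B: 56 × 1.5 = 84 beats = 21 bars.
C: 38 × 2 = 76 beats = 19 bars.
Total: 25 + 21 + 19 = 65 bars.

65 bars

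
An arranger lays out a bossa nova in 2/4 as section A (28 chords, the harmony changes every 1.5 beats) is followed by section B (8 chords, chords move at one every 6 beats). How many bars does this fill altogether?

45 bars

A: 28 × 1.5 = 42 beats = 21 bars.
B: 8 × 6 = 48 beats = 24 bars.
Total: 21 + 24 = 45 bars.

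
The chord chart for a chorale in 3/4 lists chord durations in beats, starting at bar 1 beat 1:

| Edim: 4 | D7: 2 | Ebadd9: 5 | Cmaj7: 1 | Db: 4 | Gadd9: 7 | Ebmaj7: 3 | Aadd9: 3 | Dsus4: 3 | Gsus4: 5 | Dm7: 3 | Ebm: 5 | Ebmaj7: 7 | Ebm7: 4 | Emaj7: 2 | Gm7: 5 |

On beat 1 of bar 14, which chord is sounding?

Beat 1 of bar 14 is beat (14−1)×3 + 1 = 40 overall.
Running totals: Edim ends at 4, D7 ends at 6, Ebadd9 ends at 11, Cmaj7 ends at 12, Db ends at 16, Gadd9 ends at 23, Ebmaj7 ends at 26, Aadd9 ends at 29, Dsus4 ends at 32, Gsus4 ends at 37, Dm7 ends at 40.
Beat 40 falls within Dm7.

Dm7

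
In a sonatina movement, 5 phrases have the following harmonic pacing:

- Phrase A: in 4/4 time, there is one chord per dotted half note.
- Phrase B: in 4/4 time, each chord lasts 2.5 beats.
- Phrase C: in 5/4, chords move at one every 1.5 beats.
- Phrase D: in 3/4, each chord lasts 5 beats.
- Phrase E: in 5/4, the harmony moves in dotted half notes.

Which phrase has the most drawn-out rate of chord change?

A: 4/3 = 4/3 chords/bar.
B: 4/2.5 = 1.6 chords/bar.
C: 5/1.5 = 10/3 chords/bar.
D: 3/5 = 0.6 chords/bar.
E: 5/3 = 5/3 chords/bar.
Slowest is D at 0.6 chords/bar.

Phrase D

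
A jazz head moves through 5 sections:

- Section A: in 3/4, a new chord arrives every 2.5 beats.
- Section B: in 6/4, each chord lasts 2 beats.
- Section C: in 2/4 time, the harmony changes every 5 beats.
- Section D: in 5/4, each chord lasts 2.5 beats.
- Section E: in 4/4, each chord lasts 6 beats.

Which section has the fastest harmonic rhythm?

Section B

A: each chord is 2.5 beats in 3/4, so 1.2 per bar.
B: each chord is 2 beats in 6/4, so 3 per bar.
C: each chord is 5 beats in 2/4, so 0.4 per bar.
D: each chord is 2.5 beats in 5/4, so 2 per bar.
E: each chord is 6 beats in 4/4, so 2/3 per bar.
Fastest is B at 3 chords/bar.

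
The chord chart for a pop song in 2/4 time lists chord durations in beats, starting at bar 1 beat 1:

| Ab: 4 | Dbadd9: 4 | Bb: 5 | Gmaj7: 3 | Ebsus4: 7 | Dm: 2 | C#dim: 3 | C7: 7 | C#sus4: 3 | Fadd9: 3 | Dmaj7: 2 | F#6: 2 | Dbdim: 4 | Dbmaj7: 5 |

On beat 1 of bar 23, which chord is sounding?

F#6

Beat 1 of bar 23 is beat (23−1)×2 + 1 = 45 overall.
Running totals: Ab ends at 4, Dbadd9 ends at 8, Bb ends at 13, Gmaj7 ends at 16, Ebsus4 ends at 23, Dm ends at 25, C#dim ends at 28, C7 ends at 35, C#sus4 ends at 38, Fadd9 ends at 41, Dmaj7 ends at 43, F#6 ends at 45.
Beat 45 falls within F#6.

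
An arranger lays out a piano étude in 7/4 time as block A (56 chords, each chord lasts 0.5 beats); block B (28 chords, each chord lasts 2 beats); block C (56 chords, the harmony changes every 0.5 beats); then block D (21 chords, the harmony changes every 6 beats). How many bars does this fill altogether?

A: 56 × 0.5 = 28 beats = 4 bars.
B: 28 × 2 = 56 beats = 8 bars.
C: 56 × 0.5 = 28 beats = 4 bars.
D: 21 × 6 = 126 beats = 18 bars.
Total: 4 + 8 + 4 + 18 = 34 bars.

34 bars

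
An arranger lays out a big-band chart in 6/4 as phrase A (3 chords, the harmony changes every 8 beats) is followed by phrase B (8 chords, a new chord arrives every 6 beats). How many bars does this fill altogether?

A: 3 × 8 = 24 beats = 4 bars.
B: 8 × 6 = 48 beats = 8 bars.
Total: 4 + 8 = 12 bars.

12 bars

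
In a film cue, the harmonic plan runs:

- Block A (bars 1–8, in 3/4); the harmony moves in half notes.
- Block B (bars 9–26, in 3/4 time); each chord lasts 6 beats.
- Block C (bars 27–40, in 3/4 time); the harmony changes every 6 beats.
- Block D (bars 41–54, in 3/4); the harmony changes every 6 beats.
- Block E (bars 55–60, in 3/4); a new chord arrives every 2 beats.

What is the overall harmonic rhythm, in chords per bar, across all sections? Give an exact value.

11/15 chords per bar

A: 8 × 3 = 24 beats ÷ 2 = 12 chords.
B: 18 × 3 = 54 beats ÷ 6 = 9 chords.
C: 14 × 3 = 42 beats ÷ 6 = 7 chords.
D: 14 × 3 = 42 beats ÷ 6 = 7 chords.
E: 6 × 3 = 18 beats ÷ 2 = 9 chords.
Overall: 44 chords over 60 bars → 44/60 = 11/15 chords per bar.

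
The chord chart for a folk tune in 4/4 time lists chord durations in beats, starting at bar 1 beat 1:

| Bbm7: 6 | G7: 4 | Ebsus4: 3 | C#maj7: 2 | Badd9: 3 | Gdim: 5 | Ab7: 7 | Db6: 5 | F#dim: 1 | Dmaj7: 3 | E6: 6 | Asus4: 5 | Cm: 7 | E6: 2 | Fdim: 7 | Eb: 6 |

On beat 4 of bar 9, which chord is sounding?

Beat 4 of bar 9 is beat (9−1)×4 + 4 = 36 overall.
Running totals: Bbm7 ends at 6, G7 ends at 10, Ebsus4 ends at 13, C#maj7 ends at 15, Badd9 ends at 18, Gdim ends at 23, Ab7 ends at 30, Db6 ends at 35, F#dim ends at 36.
Beat 36 falls within F#dim.

F#dim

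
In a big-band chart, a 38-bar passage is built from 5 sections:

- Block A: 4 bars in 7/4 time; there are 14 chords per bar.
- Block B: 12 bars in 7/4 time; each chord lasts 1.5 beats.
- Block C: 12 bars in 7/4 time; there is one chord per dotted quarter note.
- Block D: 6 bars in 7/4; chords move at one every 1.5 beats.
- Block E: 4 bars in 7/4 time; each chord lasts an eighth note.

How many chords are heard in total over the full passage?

252 chords

A: 4·7 = 28 beats, 28/0.5 = 56 chords.
B: 12·7 = 84 beats, 84/1.5 = 56 chords.
C: 12·7 = 84 beats, 84/1.5 = 56 chords.
D: 6·7 = 42 beats, 42/1.5 = 28 chords.
E: 4·7 = 28 beats, 28/0.5 = 56 chords.
Total: 56 + 56 + 56 + 28 + 56 = 252.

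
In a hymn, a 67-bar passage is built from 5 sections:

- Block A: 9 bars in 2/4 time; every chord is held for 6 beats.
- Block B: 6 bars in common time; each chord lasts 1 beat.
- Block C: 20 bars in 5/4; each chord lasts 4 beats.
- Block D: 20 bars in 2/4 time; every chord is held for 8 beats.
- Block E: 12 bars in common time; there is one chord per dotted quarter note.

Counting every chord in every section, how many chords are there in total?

A: 9·2 = 18 beats, 18/6 = 3 chords.
B: 6·4 = 24 beats, 24/1 = 24 chords.
C: 20·5 = 100 beats, 100/4 = 25 chords.
D: 20·2 = 40 beats, 40/8 = 5 chords.
E: 12·4 = 48 beats, 48/1.5 = 32 chords.
Total: 3 + 24 + 25 + 5 + 32 = 89.

89 chords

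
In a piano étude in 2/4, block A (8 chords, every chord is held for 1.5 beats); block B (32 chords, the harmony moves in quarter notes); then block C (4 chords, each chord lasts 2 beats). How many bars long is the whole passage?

26 bars

A: 8 × 1.5 = 12 beats = 6 bars.
B: 32 × 1 = 32 beats = 16 bars.
C: 4 × 2 = 8 beats = 4 bars.
Total: 6 + 16 + 4 = 26 bars.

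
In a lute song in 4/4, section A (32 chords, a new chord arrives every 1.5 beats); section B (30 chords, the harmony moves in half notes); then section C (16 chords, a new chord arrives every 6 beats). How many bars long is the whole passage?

51 bars

A: 32 × 1.5 = 48 beats = 12 bars.
B: 30 × 2 = 60 beats = 15 bars.
C: 16 × 6 = 96 beats = 24 bars.
Total: 12 + 15 + 24 = 51 bars.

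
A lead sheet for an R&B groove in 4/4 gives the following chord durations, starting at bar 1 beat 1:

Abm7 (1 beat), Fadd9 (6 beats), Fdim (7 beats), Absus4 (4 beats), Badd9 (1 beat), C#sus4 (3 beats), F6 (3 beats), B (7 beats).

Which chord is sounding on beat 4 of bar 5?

C#sus4

Beat 4 of bar 5 is beat (5−1)×4 + 4 = 20 overall.
Running totals: Abm7 ends at 1, Fadd9 ends at 7, Fdim ends at 14, Absus4 ends at 18, Badd9 ends at 19, C#sus4 ends at 22.
Beat 20 falls within C#sus4.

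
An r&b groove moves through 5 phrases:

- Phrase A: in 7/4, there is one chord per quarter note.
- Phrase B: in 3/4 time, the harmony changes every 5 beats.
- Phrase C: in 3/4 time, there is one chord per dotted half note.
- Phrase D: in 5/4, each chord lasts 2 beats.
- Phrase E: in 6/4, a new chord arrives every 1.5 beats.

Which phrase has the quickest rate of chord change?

A: 7/1 = 7 chords/bar.
B: 3/5 = 0.6 chords/bar.
C: 3/3 = 1 chord/bar.
D: 5/2 = 2.5 chords/bar.
E: 6/1.5 = 4 chords/bar.
Fastest is A at 7 chords/bar.

Phrase A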